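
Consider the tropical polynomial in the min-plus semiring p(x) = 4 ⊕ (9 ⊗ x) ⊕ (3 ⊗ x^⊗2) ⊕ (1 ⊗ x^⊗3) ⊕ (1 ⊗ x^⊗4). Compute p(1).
p(1) = 4

A tropical monomial a ⊗ x^⊗i evaluates to a + i · x. Evaluating each term at x = 1:
  Term 0 contributes 4 + 0 · 1 = 4
  Term 1 contributes 9 + 1 · 1 = 10
  Term 2 contributes 3 + 2 · 1 = 5
  Term 3 contributes 1 + 3 · 1 = 4
  Term 4 contributes 1 + 4 · 1 = 5
p(1) = ⊕ of these = min[4, 10, 5, 4, 5] = 4.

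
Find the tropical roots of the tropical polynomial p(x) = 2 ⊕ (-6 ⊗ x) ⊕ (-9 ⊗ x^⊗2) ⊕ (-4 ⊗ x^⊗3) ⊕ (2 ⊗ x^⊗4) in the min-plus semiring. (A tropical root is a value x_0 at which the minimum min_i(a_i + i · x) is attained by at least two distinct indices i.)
Roots: {-6, -5, 3, 8}

Each tropical root is a break point of the lower envelope of the lines y = a_i + i · x (there are 5 lines, with slopes 0, 1, ..., 4). Only the lines that attain the minimum somewhere contribute to roots; other lines are dominated. Here the surviving (envelope) indices are i = 4, i = 3, i = 2, i = 1, i = 0.
Intersections between consecutive envelope lines give the roots: for adjacent envelope indices i < j the intersection is x = (a_i − a_j) / (j − i). Reading off the sorted break points: {-6, -5, 3, 8}.
Verification: at each break x_0, at least two indices attain the minimum of min_i(a_i + i · x_0).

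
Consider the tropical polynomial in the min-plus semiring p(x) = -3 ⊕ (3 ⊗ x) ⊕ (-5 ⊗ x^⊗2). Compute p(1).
p(1) = -3

A tropical monomial a ⊗ x^⊗i evaluates to a + i · x. Evaluating each term at x = 1:
  Term 0 contributes -3 + 0 · 1 = -3
  Term 1 contributes 3 + 1 · 1 = 4
  Term 2 contributes -5 + 2 · 1 = -3
p(1) = ⊕ of these = min[-3, 4, -3] = -3.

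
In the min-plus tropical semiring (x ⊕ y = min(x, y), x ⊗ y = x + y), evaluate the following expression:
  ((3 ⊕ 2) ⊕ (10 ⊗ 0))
((3 ⊕ 2) ⊕ (10 ⊗ 0)) = 2

Expand innermost to outermost. Recall ⊕ takes the minimum of its arguments and ⊗ takes their sum. Working out the expression ((3 ⊕ 2) ⊕ (10 ⊗ 0)) gives 2.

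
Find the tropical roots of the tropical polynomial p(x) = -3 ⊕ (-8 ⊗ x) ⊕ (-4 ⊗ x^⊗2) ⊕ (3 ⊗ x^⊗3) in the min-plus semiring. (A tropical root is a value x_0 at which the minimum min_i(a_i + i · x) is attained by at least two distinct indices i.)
Roots: {-7, -4, 5}

Each tropical root is a break point of the lower envelope of the lines y = a_i + i · x (there are 4 lines, with slopes 0, 1, ..., 3). Only the lines that attain the minimum somewhere contribute to roots; other lines are dominated. Here the surviving (envelope) indices are i = 3, i = 2, i = 1, i = 0.
Intersections between consecutive envelope lines give the roots: for adjacent envelope indices i < j the intersection is x = (a_i − a_j) / (j − i). Reading off the sorted break points: {-7, -4, 5}.
Verification: at each break x_0, at least two indices attain the minimum of min_i(a_i + i · x_0).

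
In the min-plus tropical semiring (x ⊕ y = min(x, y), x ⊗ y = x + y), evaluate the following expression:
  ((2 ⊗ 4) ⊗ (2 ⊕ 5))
((2 ⊗ 4) ⊗ (2 ⊕ 5)) = 8

Expand innermost to outermost. Recall ⊕ takes the minimum of its arguments and ⊗ takes their sum. Working out the expression ((2 ⊗ 4) ⊗ (2 ⊕ 5)) gives 8.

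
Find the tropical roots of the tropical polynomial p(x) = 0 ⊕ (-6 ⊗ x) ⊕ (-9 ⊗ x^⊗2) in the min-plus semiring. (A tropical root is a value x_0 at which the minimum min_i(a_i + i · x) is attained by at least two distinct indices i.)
Roots: {3, 6}

Each tropical root is a break point of the lower envelope of the lines y = a_i + i · x (there are 3 lines, with slopes 0, 1, ..., 2). Only the lines that attain the minimum somewhere contribute to roots; other lines are dominated. Here the surviving (envelope) indices are i = 2, i = 1, i = 0.
Intersections between consecutive envelope lines give the roots: for adjacent envelope indices i < j the intersection is x = (a_i − a_j) / (j − i). Reading off the sorted break points: {3, 6}.
Verification: at each break x_0, at least two indices attain the minimum of min_i(a_i + i · x_0).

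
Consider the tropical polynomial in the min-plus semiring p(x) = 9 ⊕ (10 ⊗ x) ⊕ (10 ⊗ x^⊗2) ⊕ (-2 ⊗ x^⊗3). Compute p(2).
p(2) = 4

A tropical monomial a ⊗ x^⊗i evaluates to a + i · x. Evaluating each term at x = 2:
  Term 0 contributes 9 + 0 · 2 = 9
  Term 1 contributes 10 + 1 · 2 = 12
  Term 2 contributes 10 + 2 · 2 = 14
  Term 3 contributes -2 + 3 · 2 = 4
p(2) = ⊕ of these = min[9, 12, 14, 4] = 4.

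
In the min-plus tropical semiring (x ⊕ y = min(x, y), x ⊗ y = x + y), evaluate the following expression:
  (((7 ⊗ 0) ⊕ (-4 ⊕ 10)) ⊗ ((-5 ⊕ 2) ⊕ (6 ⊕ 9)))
(((7 ⊗ 0) ⊕ (-4 ⊕ 10)) ⊗ ((-5 ⊕ 2) ⊕ (6 ⊕ 9))) = -9

Expand innermost to outermost. Recall ⊕ takes the minimum of its arguments and ⊗ takes their sum. Working out the expression (((7 ⊗ 0) ⊕ (-4 ⊕ 10)) ⊗ ((-5 ⊕ 2) ⊕ (6 ⊕ 9))) gives -9.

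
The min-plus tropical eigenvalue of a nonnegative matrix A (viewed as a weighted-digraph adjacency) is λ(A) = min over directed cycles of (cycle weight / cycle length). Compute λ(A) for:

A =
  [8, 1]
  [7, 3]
λ(A) = 3

Enumerate directed cycles and compute their means (weight / length). Sample:
  cycle 0 → 0: weight = 8, length = 1, mean = 8/1 ≈ 8.000
  cycle 1 → 1: weight = 3, length = 1, mean = 3/1 ≈ 3.000
  cycle 0 → 1 → 0: weight = 8, length = 2, mean = 8/2 ≈ 4.000
  cycle 1 → 0 → 1: weight = 8, length = 2, mean = 8/2 ≈ 4.000
Minimum mean = 3.000, attained e.g. along the cycle 1 → 1 with weight 3 and length 1. So λ(A) = 3/1 = 3.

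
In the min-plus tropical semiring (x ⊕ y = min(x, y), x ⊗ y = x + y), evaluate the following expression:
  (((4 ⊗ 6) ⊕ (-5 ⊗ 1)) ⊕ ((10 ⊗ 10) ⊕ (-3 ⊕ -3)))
(((4 ⊗ 6) ⊕ (-5 ⊗ 1)) ⊕ ((10 ⊗ 10) ⊕ (-3 ⊕ -3))) = -4

Expand innermost to outermost. Recall ⊕ takes the minimum of its arguments and ⊗ takes their sum. Working out the expression (((4 ⊗ 6) ⊕ (-5 ⊗ 1)) ⊕ ((10 ⊗ 10) ⊕ (-3 ⊕ -3))) gives -4.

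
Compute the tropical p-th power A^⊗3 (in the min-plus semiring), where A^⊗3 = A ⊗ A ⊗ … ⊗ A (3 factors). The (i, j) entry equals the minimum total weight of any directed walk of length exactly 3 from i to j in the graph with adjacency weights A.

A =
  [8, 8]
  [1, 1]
A^⊗3 =
  [10, 10]
  [3, 3]

Each entry (A^⊗3)_ij equals the minimum over all length-3 walks i = v_0 → v_1 → … → v_3 = j of Σ_t A[v_t][v_{t+1}]. For example, for (i, j) = (0, 1) we minimise over 4 possible intermediate vertex sequences; the minimum is 10, attained along the walk 0 → 1 → 1 → 1.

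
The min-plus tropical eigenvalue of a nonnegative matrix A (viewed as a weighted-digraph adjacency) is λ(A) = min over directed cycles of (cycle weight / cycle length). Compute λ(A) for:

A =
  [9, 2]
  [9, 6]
λ(A) = 11/2

Enumerate directed cycles and compute their means (weight / length). Sample:
  cycle 0 → 0: weight = 9, length = 1, mean = 9/1 ≈ 9.000
  cycle 1 → 1: weight = 6, length = 1, mean = 6/1 ≈ 6.000
  cycle 0 → 1 → 0: weight = 11, length = 2, mean = 11/2 ≈ 5.500
  cycle 1 → 0 → 1: weight = 11, length = 2, mean = 11/2 ≈ 5.500
Minimum mean = 5.500, attained e.g. along the cycle 0 → 1 → 0 with weight 11 and length 2. So λ(A) = 11/2 = 11/2.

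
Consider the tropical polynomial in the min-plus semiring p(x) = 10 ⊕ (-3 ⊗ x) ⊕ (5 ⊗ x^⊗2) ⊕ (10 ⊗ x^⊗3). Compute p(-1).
p(-1) = -4

A tropical monomial a ⊗ x^⊗i evaluates to a + i · x. Evaluating each term at x = -1:
  Term 0 contributes 10 + 0 · -1 = 10
  Term 1 contributes -3 + 1 · -1 = -4
  Term 2 contributes 5 + 2 · -1 = 3
  Term 3 contributes 10 + 3 · -1 = 7
p(-1) = ⊕ of these = min[10, -4, 3, 7] = -4.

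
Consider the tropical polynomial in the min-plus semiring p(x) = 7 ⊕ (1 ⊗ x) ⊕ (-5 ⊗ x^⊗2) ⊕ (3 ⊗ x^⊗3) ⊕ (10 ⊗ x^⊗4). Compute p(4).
p(4) = 3

A tropical monomial a ⊗ x^⊗i evaluates to a + i · x. Evaluating each term at x = 4:
  Term 0 contributes 7 + 0 · 4 = 7
  Term 1 contributes 1 + 1 · 4 = 5
  Term 2 contributes -5 + 2 · 4 = 3
  Term 3 contributes 3 + 3 · 4 = 15
  Term 4 contributes 10 + 4 · 4 = 26
p(4) = ⊕ of these = min[7, 5, 3, 15, 26] = 3.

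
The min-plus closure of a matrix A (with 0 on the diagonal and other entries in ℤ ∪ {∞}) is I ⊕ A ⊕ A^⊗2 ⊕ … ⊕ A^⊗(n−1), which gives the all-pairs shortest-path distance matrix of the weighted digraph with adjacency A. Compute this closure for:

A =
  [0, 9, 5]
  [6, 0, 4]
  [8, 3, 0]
Closure =
  [0, 8, 5]
  [6, 0, 4]
  [8, 3, 0]

This is the Floyd-Warshall all-pairs shortest-path computation. For each intermediate vertex k = 0, 1, …, 2, update dist[i][j] ← min(dist[i][j], dist[i][k] + dist[k][j]). The final matrix gives, for each (i, j), the minimum total weight of any directed path from i to j (possibly empty when i = j).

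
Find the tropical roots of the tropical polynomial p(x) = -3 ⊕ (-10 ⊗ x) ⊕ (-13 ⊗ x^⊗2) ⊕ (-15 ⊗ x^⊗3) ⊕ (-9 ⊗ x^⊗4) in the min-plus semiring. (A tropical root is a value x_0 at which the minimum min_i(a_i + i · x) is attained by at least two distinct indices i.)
Roots: {-6, 2, 3, 7}

Each tropical root is a break point of the lower envelope of the lines y = a_i + i · x (there are 5 lines, with slopes 0, 1, ..., 4). Only the lines that attain the minimum somewhere contribute to roots; other lines are dominated. Here the surviving (envelope) indices are i = 4, i = 3, i = 2, i = 1, i = 0.
Intersections between consecutive envelope lines give the roots: for adjacent envelope indices i < j the intersection is x = (a_i − a_j) / (j − i). Reading off the sorted break points: {-6, 2, 3, 7}.
Verification: at each break x_0, at least two indices attain the minimum of min_i(a_i + i · x_0).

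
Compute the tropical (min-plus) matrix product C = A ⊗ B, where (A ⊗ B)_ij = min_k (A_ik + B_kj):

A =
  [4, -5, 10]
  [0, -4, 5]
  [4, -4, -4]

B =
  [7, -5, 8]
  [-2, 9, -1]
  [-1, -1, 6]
A ⊗ B =
  [-7, -1, -6]
  [-6, -5, -5]
  [-6, -5, -5]

Apply the min-plus product entry-by-entry:
  C[0][0] = min over k of (A[0][0] + B[0][0] = 4 + 7 = 11, A[0][1] + B[1][0] = -5 + -2 = -7, A[0][2] + B[2][0] = 10 + -1 = 9) = -7 (attained at k = 1)
  C[0][1] = min over k of (A[0][0] + B[0][1] = 4 + -5 = -1, A[0][1] + B[1][1] = -5 + 9 = 4, A[0][2] + B[2][1] = 10 + -1 = 9) = -1 (attained at k = 0)
  C[0][2] = min over k of (A[0][0] + B[0][2] = 4 + 8 = 12, A[0][1] + B[1][2] = -5 + -1 = -6, A[0][2] + B[2][2] = 10 + 6 = 16) = -6 (attained at k = 1)
  C[1][0] = min over k of (A[1][0] + B[0][0] = 0 + 7 = 7, A[1][1] + B[1][0] = -4 + -2 = -6, A[1][2] + B[2][0] = 5 + -1 = 4) = -6 (attained at k = 1)
  C[1][1] = min over k of (A[1][0] + B[0][1] = 0 + -5 = -5, A[1][1] + B[1][1] = -4 + 9 = 5, A[1][2] + B[2][1] = 5 + -1 = 4) = -5 (attained at k = 0)
  C[1][2] = min over k of (A[1][0] + B[0][2] = 0 + 8 = 8, A[1][1] + B[1][2] = -4 + -1 = -5, A[1][2] + B[2][2] = 5 + 6 = 11) = -5 (attained at k = 1)
  C[2][0] = min over k of (A[2][0] + B[0][0] = 4 + 7 = 11, A[2][1] + B[1][0] = -4 + -2 = -6, A[2][2] + B[2][0] = -4 + -1 = -5) = -6 (attained at k = 1)
  C[2][1] = min over k of (A[2][0] + B[0][1] = 4 + -5 = -1, A[2][1] + B[1][1] = -4 + 9 = 5, A[2][2] + B[2][1] = -4 + -1 = -5) = -5 (attained at k = 2)
  C[2][2] = min over k of (A[2][0] + B[0][2] = 4 + 8 = 12, A[2][1] + B[1][2] = -4 + -1 = -5, A[2][2] + B[2][2] = -4 + 6 = 2) = -5 (attained at k = 1)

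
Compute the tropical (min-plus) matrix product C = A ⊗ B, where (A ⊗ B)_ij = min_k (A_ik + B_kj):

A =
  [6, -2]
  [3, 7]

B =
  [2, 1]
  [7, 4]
A ⊗ B =
  [5, 2]
  [5, 4]

Apply the min-plus product entry-by-entry:
  C[0][0] = min over k of (A[0][0] + B[0][0] = 6 + 2 = 8, A[0][1] + B[1][0] = -2 + 7 = 5) = 5 (attained at k = 1)
  C[0][1] = min over k of (A[0][0] + B[0][1] = 6 + 1 = 7, A[0][1] + B[1][1] = -2 + 4 = 2) = 2 (attained at k = 1)
  C[1][0] = min over k of (A[1][0] + B[0][0] = 3 + 2 = 5, A[1][1] + B[1][0] = 7 + 7 = 14) = 5 (attained at k = 0)
  C[1][1] = min over k of (A[1][0] + B[0][1] = 3 + 1 = 4, A[1][1] + B[1][1] = 7 + 4 = 11) = 4 (attained at k = 0)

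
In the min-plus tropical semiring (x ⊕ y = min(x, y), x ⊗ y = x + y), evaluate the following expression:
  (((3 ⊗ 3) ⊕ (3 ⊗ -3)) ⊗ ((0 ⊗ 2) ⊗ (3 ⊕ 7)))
(((3 ⊗ 3) ⊕ (3 ⊗ -3)) ⊗ ((0 ⊗ 2) ⊗ (3 ⊕ 7))) = 5

Expand innermost to outermost. Recall ⊕ takes the minimum of its arguments and ⊗ takes their sum. Working out the expression (((3 ⊗ 3) ⊕ (3 ⊗ -3)) ⊗ ((0 ⊗ 2) ⊗ (3 ⊕ 7))) gives 5.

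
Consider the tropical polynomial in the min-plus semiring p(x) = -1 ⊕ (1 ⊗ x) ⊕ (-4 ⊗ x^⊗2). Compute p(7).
p(7) = -1

A tropical monomial a ⊗ x^⊗i evaluates to a + i · x. Evaluating each term at x = 7:
  Term 0 contributes -1 + 0 · 7 = -1
  Term 1 contributes 1 + 1 · 7 = 8
  Term 2 contributes -4 + 2 · 7 = 10
p(7) = ⊕ of these = min[-1, 8, 10] = -1.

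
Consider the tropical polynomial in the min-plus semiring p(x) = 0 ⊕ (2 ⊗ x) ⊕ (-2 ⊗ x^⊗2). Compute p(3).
p(3) = 0

A tropical monomial a ⊗ x^⊗i evaluates to a + i · x. Evaluating each term at x = 3:
  Term 0 contributes 0 + 0 · 3 = 0
  Term 1 contributes 2 + 1 · 3 = 5
  Term 2 contributes -2 + 2 · 3 = 4
p(3) = ⊕ of these = min[0, 5, 4] = 0.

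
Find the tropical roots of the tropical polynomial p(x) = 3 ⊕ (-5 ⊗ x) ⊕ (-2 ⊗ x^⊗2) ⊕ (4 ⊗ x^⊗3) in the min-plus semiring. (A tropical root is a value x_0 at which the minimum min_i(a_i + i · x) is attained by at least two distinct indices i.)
Roots: {-6, -3, 8}

Each tropical root is a break point of the lower envelope of the lines y = a_i + i · x (there are 4 lines, with slopes 0, 1, ..., 3). Only the lines that attain the minimum somewhere contribute to roots; other lines are dominated. Here the surviving (envelope) indices are i = 3, i = 2, i = 1, i = 0.
Intersections between consecutive envelope lines give the roots: for adjacent envelope indices i < j the intersection is x = (a_i − a_j) / (j − i). Reading off the sorted break points: {-6, -3, 8}.
Verification: at each break x_0, at least two indices attain the minimum of min_i(a_i + i · x_0).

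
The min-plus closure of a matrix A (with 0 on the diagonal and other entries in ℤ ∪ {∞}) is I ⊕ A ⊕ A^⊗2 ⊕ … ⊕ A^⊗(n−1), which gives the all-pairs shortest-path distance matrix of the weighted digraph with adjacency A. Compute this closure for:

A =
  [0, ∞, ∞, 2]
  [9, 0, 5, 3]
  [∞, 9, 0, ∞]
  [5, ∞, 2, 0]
Closure =
  [0, 13, 4, 2]
  [8, 0, 5, 3]
  [17, 9, 0, 12]
  [5, 11, 2, 0]

This is the Floyd-Warshall all-pairs shortest-path computation. For each intermediate vertex k = 0, 1, …, 3, update dist[i][j] ← min(dist[i][j], dist[i][k] + dist[k][j]). The final matrix gives, for each (i, j), the minimum total weight of any directed path from i to j (possibly empty when i = j).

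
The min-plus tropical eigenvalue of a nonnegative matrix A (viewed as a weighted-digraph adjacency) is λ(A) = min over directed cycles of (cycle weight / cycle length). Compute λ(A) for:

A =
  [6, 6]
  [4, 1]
λ(A) = 1

Enumerate directed cycles and compute their means (weight / length). Sample:
  cycle 0 → 0: weight = 6, length = 1, mean = 6/1 ≈ 6.000
  cycle 1 → 1: weight = 1, length = 1, mean = 1/1 ≈ 1.000
  cycle 0 → 1 → 0: weight = 10, length = 2, mean = 10/2 ≈ 5.000
  cycle 1 → 0 → 1: weight = 10, length = 2, mean = 10/2 ≈ 5.000
Minimum mean = 1.000, attained e.g. along the cycle 1 → 1 with weight 1 and length 1. So λ(A) = 1/1 = 1.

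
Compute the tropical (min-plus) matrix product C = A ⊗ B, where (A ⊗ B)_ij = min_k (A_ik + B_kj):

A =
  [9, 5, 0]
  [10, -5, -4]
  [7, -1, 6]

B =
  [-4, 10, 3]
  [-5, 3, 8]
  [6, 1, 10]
A ⊗ B =
  [0, 1, 10]
  [-10, -3, 3]
  [-6, 2, 7]

Apply the min-plus product entry-by-entry:
  C[0][0] = min over k of (A[0][0] + B[0][0] = 9 + -4 = 5, A[0][1] + B[1][0] = 5 + -5 = 0, A[0][2] + B[2][0] = 0 + 6 = 6) = 0 (attained at k = 1)
  C[0][1] = min over k of (A[0][0] + B[0][1] = 9 + 10 = 19, A[0][1] + B[1][1] = 5 + 3 = 8, A[0][2] + B[2][1] = 0 + 1 = 1) = 1 (attained at k = 2)
  C[0][2] = min over k of (A[0][0] + B[0][2] = 9 + 3 = 12, A[0][1] + B[1][2] = 5 + 8 = 13, A[0][2] + B[2][2] = 0 + 10 = 10) = 10 (attained at k = 2)
  C[1][0] = min over k of (A[1][0] + B[0][0] = 10 + -4 = 6, A[1][1] + B[1][0] = -5 + -5 = -10, A[1][2] + B[2][0] = -4 + 6 = 2) = -10 (attained at k = 1)
  C[1][1] = min over k of (A[1][0] + B[0][1] = 10 + 10 = 20, A[1][1] + B[1][1] = -5 + 3 = -2, A[1][2] + B[2][1] = -4 + 1 = -3) = -3 (attained at k = 2)
  C[1][2] = min over k of (A[1][0] + B[0][2] = 10 + 3 = 13, A[1][1] + B[1][2] = -5 + 8 = 3, A[1][2] + B[2][2] = -4 + 10 = 6) = 3 (attained at k = 1)
  C[2][0] = min over k of (A[2][0] + B[0][0] = 7 + -4 = 3, A[2][1] + B[1][0] = -1 + -5 = -6, A[2][2] + B[2][0] = 6 + 6 = 12) = -6 (attained at k = 1)
  C[2][1] = min over k of (A[2][0] + B[0][1] = 7 + 10 = 17, A[2][1] + B[1][1] = -1 + 3 = 2, A[2][2] + B[2][1] = 6 + 1 = 7) = 2 (attained at k = 1)
  C[2][2] = min over k of (A[2][0] + B[0][2] = 7 + 3 = 10, A[2][1] + B[1][2] = -1 + 8 = 7, A[2][2] + B[2][2] = 6 + 10 = 16) = 7 (attained at k = 1)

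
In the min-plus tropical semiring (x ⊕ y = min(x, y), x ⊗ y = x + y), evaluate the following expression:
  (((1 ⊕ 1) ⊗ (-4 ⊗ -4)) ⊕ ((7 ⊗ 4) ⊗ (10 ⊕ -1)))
(((1 ⊕ 1) ⊗ (-4 ⊗ -4)) ⊕ ((7 ⊗ 4) ⊗ (10 ⊕ -1))) = -7

Expand innermost to outermost. Recall ⊕ takes the minimum of its arguments and ⊗ takes their sum. Working out the expression (((1 ⊕ 1) ⊗ (-4 ⊗ -4)) ⊕ ((7 ⊗ 4) ⊗ (10 ⊕ -1))) gives -7.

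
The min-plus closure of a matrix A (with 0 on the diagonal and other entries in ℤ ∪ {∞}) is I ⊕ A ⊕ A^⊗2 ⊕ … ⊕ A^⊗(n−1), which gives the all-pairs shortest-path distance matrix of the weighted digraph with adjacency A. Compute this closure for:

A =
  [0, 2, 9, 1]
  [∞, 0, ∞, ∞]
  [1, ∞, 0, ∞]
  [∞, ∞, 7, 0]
Closure =
  [0, 2, 8, 1]
  [∞, 0, ∞, ∞]
  [1, 3, 0, 2]
  [8, 10, 7, 0]

This is the Floyd-Warshall all-pairs shortest-path computation. For each intermediate vertex k = 0, 1, …, 3, update dist[i][j] ← min(dist[i][j], dist[i][k] + dist[k][j]). The final matrix gives, for each (i, j), the minimum total weight of any directed path from i to j (possibly empty when i = j).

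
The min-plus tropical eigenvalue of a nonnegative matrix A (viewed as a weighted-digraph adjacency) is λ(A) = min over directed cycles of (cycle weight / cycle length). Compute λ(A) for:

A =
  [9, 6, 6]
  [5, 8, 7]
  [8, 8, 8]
λ(A) = 11/2

Enumerate directed cycles and compute their means (weight / length). Sample:
  cycle 0 → 0: weight = 9, length = 1, mean = 9/1 ≈ 9.000
  cycle 1 → 1: weight = 8, length = 1, mean = 8/1 ≈ 8.000
  cycle 2 → 2: weight = 8, length = 1, mean = 8/1 ≈ 8.000
  cycle 0 → 1 → 0: weight = 11, length = 2, mean = 11/2 ≈ 5.500
  cycle 0 → 2 → 0: weight = 14, length = 2, mean = 14/2 ≈ 7.000
  cycle 1 → 0 → 1: weight = 11, length = 2, mean = 11/2 ≈ 5.500
Minimum mean = 5.500, attained e.g. along the cycle 0 → 1 → 0 with weight 11 and length 2. So λ(A) = 11/2 = 11/2.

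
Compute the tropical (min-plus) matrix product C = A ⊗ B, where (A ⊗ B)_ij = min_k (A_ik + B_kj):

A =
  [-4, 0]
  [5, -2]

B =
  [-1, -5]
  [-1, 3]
A ⊗ B =
  [-5, -9]
  [-3, 0]

Apply the min-plus product entry-by-entry:
  C[0][0] = min over k of (A[0][0] + B[0][0] = -4 + -1 = -5, A[0][1] + B[1][0] = 0 + -1 = -1) = -5 (attained at k = 0)
  C[0][1] = min over k of (A[0][0] + B[0][1] = -4 + -5 = -9, A[0][1] + B[1][1] = 0 + 3 = 3) = -9 (attained at k = 0)
  C[1][0] = min over k of (A[1][0] + B[0][0] = 5 + -1 = 4, A[1][1] + B[1][0] = -2 + -1 = -3) = -3 (attained at k = 1)
  C[1][1] = min over k of (A[1][0] + B[0][1] = 5 + -5 = 0, A[1][1] + B[1][1] = -2 + 3 = 1) = 0 (attained at k = 0)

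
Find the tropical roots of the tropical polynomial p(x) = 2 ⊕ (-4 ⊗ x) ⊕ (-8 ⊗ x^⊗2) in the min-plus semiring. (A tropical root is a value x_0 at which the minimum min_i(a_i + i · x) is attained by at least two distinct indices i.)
Roots: {4, 6}

Each tropical root is a break point of the lower envelope of the lines y = a_i + i · x (there are 3 lines, with slopes 0, 1, ..., 2). Only the lines that attain the minimum somewhere contribute to roots; other lines are dominated. Here the surviving (envelope) indices are i = 2, i = 1, i = 0.
Intersections between consecutive envelope lines give the roots: for adjacent envelope indices i < j the intersection is x = (a_i − a_j) / (j − i). Reading off the sorted break points: {4, 6}.
Verification: at each break x_0, at least two indices attain the minimum of min_i(a_i + i · x_0).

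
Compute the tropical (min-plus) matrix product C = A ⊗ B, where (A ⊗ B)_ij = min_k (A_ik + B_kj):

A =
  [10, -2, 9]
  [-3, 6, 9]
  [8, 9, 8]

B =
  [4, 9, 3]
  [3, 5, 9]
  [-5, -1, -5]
A ⊗ B =
  [1, 3, 4]
  [1, 6, 0]
  [3, 7, 3]

Apply the min-plus product entry-by-entry:
  C[0][0] = min over k of (A[0][0] + B[0][0] = 10 + 4 = 14, A[0][1] + B[1][0] = -2 + 3 = 1, A[0][2] + B[2][0] = 9 + -5 = 4) = 1 (attained at k = 1)
  C[0][1] = min over k of (A[0][0] + B[0][1] = 10 + 9 = 19, A[0][1] + B[1][1] = -2 + 5 = 3, A[0][2] + B[2][1] = 9 + -1 = 8) = 3 (attained at k = 1)
  C[0][2] = min over k of (A[0][0] + B[0][2] = 10 + 3 = 13, A[0][1] + B[1][2] = -2 + 9 = 7, A[0][2] + B[2][2] = 9 + -5 = 4) = 4 (attained at k = 2)
  C[1][0] = min over k of (A[1][0] + B[0][0] = -3 + 4 = 1, A[1][1] + B[1][0] = 6 + 3 = 9, A[1][2] + B[2][0] = 9 + -5 = 4) = 1 (attained at k = 0)
  C[1][1] = min over k of (A[1][0] + B[0][1] = -3 + 9 = 6, A[1][1] + B[1][1] = 6 + 5 = 11, A[1][2] + B[2][1] = 9 + -1 = 8) = 6 (attained at k = 0)
  C[1][2] = min over k of (A[1][0] + B[0][2] = -3 + 3 = 0, A[1][1] + B[1][2] = 6 + 9 = 15, A[1][2] + B[2][2] = 9 + -5 = 4) = 0 (attained at k = 0)
  C[2][0] = min over k of (A[2][0] + B[0][0] = 8 + 4 = 12, A[2][1] + B[1][0] = 9 + 3 = 12, A[2][2] + B[2][0] = 8 + -5 = 3) = 3 (attained at k = 2)
  C[2][1] = min over k of (A[2][0] + B[0][1] = 8 + 9 = 17, A[2][1] + B[1][1] = 9 + 5 = 14, A[2][2] + B[2][1] = 8 + -1 = 7) = 7 (attained at k = 2)
  C[2][2] = min over k of (A[2][0] + B[0][2] = 8 + 3 = 11, A[2][1] + B[1][2] = 9 + 9 = 18, A[2][2] + B[2][2] = 8 + -5 = 3) = 3 (attained at k = 2)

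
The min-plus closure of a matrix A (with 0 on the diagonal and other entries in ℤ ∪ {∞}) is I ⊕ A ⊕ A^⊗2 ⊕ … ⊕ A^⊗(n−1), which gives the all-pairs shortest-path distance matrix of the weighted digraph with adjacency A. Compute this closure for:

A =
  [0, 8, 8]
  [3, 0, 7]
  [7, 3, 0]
Closure =
  [0, 8, 8]
  [3, 0, 7]
  [6, 3, 0]

This is the Floyd-Warshall all-pairs shortest-path computation. For each intermediate vertex k = 0, 1, …, 2, update dist[i][j] ← min(dist[i][j], dist[i][k] + dist[k][j]). The final matrix gives, for each (i, j), the minimum total weight of any directed path from i to j (possibly empty when i = j).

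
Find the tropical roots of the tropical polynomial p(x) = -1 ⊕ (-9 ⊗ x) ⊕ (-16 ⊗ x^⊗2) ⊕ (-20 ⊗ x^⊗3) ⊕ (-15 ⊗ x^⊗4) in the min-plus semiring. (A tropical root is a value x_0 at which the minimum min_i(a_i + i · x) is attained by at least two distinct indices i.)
Roots: {-5, 4, 7, 8}

Each tropical root is a break point of the lower envelope of the lines y = a_i + i · x (there are 5 lines, with slopes 0, 1, ..., 4). Only the lines that attain the minimum somewhere contribute to roots; other lines are dominated. Here the surviving (envelope) indices are i = 4, i = 3, i = 2, i = 1, i = 0.
Intersections between consecutive envelope lines give the roots: for adjacent envelope indices i < j the intersection is x = (a_i − a_j) / (j − i). Reading off the sorted break points: {-5, 4, 7, 8}.
Verification: at each break x_0, at least two indices attain the minimum of min_i(a_i + i · x_0).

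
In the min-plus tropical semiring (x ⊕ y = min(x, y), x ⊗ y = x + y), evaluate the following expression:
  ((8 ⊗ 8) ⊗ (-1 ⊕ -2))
((8 ⊗ 8) ⊗ (-1 ⊕ -2)) = 14

Expand innermost to outermost. Recall ⊕ takes the minimum of its arguments and ⊗ takes their sum. Working out the expression ((8 ⊗ 8) ⊗ (-1 ⊕ -2)) gives 14.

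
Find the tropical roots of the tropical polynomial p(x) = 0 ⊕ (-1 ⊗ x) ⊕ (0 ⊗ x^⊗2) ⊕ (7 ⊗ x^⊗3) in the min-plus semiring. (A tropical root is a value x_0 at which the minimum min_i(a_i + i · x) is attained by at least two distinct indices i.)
Roots: {-7, -1, 1}

Each tropical root is a break point of the lower envelope of the lines y = a_i + i · x (there are 4 lines, with slopes 0, 1, ..., 3). Only the lines that attain the minimum somewhere contribute to roots; other lines are dominated. Here the surviving (envelope) indices are i = 3, i = 2, i = 1, i = 0.
Intersections between consecutive envelope lines give the roots: for adjacent envelope indices i < j the intersection is x = (a_i − a_j) / (j − i). Reading off the sorted break points: {-7, -1, 1}.
Verification: at each break x_0, at least two indices attain the minimum of min_i(a_i + i · x_0).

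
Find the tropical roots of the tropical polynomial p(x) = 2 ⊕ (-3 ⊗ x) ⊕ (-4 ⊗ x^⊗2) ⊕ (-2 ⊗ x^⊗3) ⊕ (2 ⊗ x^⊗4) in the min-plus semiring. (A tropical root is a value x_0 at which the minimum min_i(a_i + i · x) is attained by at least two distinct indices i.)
Roots: {-4, -2, 1, 5}

Each tropical root is a break point of the lower envelope of the lines y = a_i + i · x (there are 5 lines, with slopes 0, 1, ..., 4). Only the lines that attain the minimum somewhere contribute to roots; other lines are dominated. Here the surviving (envelope) indices are i = 4, i = 3, i = 2, i = 1, i = 0.
Intersections between consecutive envelope lines give the roots: for adjacent envelope indices i < j the intersection is x = (a_i − a_j) / (j − i). Reading off the sorted break points: {-4, -2, 1, 5}.
Verification: at each break x_0, at least two indices attain the minimum of min_i(a_i + i · x_0).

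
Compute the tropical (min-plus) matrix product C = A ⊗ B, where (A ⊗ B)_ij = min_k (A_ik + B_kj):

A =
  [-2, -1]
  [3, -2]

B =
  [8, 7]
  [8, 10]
A ⊗ B =
  [6, 5]
  [6, 8]

Apply the min-plus product entry-by-entry:
  C[0][0] = min over k of (A[0][0] + B[0][0] = -2 + 8 = 6, A[0][1] + B[1][0] = -1 + 8 = 7) = 6 (attained at k = 0)
  C[0][1] = min over k of (A[0][0] + B[0][1] = -2 + 7 = 5, A[0][1] + B[1][1] = -1 + 10 = 9) = 5 (attained at k = 0)
  C[1][0] = min over k of (A[1][0] + B[0][0] = 3 + 8 = 11, A[1][1] + B[1][0] = -2 + 8 = 6) = 6 (attained at k = 1)
  C[1][1] = min over k of (A[1][0] + B[0][1] = 3 + 7 = 10, A[1][1] + B[1][1] = -2 + 10 = 8) = 8 (attained at k = 1)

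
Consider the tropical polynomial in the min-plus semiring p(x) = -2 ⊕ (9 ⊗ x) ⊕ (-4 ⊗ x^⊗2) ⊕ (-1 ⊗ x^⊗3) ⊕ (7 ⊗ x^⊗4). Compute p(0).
p(0) = -4

A tropical monomial a ⊗ x^⊗i evaluates to a + i · x. Evaluating each term at x = 0:
  Term 0 contributes -2 + 0 · 0 = -2
  Term 1 contributes 9 + 1 · 0 = 9
  Term 2 contributes -4 + 2 · 0 = -4
  Term 3 contributes -1 + 3 · 0 = -1
  Term 4 contributes 7 + 4 · 0 = 7
p(0) = ⊕ of these = min[-2, 9, -4, -1, 7] = -4.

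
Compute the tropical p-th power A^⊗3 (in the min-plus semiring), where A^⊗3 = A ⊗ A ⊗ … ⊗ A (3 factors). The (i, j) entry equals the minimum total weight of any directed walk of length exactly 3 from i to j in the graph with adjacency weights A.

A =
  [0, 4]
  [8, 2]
A^⊗3 =
  [0, 4]
  [8, 6]

Each entry (A^⊗3)_ij equals the minimum over all length-3 walks i = v_0 → v_1 → … → v_3 = j of Σ_t A[v_t][v_{t+1}]. For example, for (i, j) = (0, 1) we minimise over 4 possible intermediate vertex sequences; the minimum is 4, attained along the walk 0 → 0 → 0 → 1.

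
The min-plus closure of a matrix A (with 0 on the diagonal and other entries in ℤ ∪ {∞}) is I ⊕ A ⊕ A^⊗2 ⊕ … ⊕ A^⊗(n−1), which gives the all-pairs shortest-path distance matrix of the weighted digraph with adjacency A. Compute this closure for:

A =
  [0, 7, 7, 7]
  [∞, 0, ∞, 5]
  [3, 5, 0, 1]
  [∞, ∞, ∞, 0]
Closure =
  [0, 7, 7, 7]
  [∞, 0, ∞, 5]
  [3, 5, 0, 1]
  [∞, ∞, ∞, 0]

This is the Floyd-Warshall all-pairs shortest-path computation. For each intermediate vertex k = 0, 1, …, 3, update dist[i][j] ← min(dist[i][j], dist[i][k] + dist[k][j]). The final matrix gives, for each (i, j), the minimum total weight of any directed path from i to j (possibly empty when i = j).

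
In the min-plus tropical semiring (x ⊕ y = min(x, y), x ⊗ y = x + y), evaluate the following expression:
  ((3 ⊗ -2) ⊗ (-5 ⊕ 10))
((3 ⊗ -2) ⊗ (-5 ⊕ 10)) = -4

Expand innermost to outermost. Recall ⊕ takes the minimum of its arguments and ⊗ takes their sum. Working out the expression ((3 ⊗ -2) ⊗ (-5 ⊕ 10)) gives -4.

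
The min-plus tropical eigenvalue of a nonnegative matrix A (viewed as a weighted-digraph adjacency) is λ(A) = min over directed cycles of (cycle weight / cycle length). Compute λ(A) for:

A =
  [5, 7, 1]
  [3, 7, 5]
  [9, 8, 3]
λ(A) = 3

Enumerate directed cycles and compute their means (weight / length). Sample:
  cycle 0 → 0: weight = 5, length = 1, mean = 5/1 ≈ 5.000
  cycle 1 → 1: weight = 7, length = 1, mean = 7/1 ≈ 7.000
  cycle 2 → 2: weight = 3, length = 1, mean = 3/1 ≈ 3.000
  cycle 0 → 1 → 0: weight = 10, length = 2, mean = 10/2 ≈ 5.000
  cycle 0 → 2 → 0: weight = 10, length = 2, mean = 10/2 ≈ 5.000
  cycle 1 → 0 → 1: weight = 10, length = 2, mean = 10/2 ≈ 5.000
Minimum mean = 3.000, attained e.g. along the cycle 2 → 2 with weight 3 and length 1. So λ(A) = 3/1 = 3.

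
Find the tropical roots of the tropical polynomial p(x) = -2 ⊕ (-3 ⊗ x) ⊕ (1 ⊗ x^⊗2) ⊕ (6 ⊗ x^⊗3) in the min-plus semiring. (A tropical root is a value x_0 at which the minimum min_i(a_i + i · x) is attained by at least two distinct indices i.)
Roots: {-5, -4, 1}

Each tropical root is a break point of the lower envelope of the lines y = a_i + i · x (there are 4 lines, with slopes 0, 1, ..., 3). Only the lines that attain the minimum somewhere contribute to roots; other lines are dominated. Here the surviving (envelope) indices are i = 3, i = 2, i = 1, i = 0.
Intersections between consecutive envelope lines give the roots: for adjacent envelope indices i < j the intersection is x = (a_i − a_j) / (j − i). Reading off the sorted break points: {-5, -4, 1}.
Verification: at each break x_0, at least two indices attain the minimum of min_i(a_i + i · x_0).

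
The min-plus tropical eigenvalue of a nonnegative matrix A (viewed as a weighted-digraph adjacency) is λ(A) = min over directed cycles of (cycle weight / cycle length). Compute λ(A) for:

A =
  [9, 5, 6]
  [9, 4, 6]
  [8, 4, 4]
λ(A) = 4

Enumerate directed cycles and compute their means (weight / length). Sample:
  cycle 0 → 0: weight = 9, length = 1, mean = 9/1 ≈ 9.000
  cycle 1 → 1: weight = 4, length = 1, mean = 4/1 ≈ 4.000
  cycle 2 → 2: weight = 4, length = 1, mean = 4/1 ≈ 4.000
  cycle 0 → 1 → 0: weight = 14, length = 2, mean = 14/2 ≈ 7.000
  cycle 0 → 2 → 0: weight = 14, length = 2, mean = 14/2 ≈ 7.000
  cycle 1 → 0 → 1: weight = 14, length = 2, mean = 14/2 ≈ 7.000
Minimum mean = 4.000, attained e.g. along the cycle 1 → 1 with weight 4 and length 1. So λ(A) = 4/1 = 4.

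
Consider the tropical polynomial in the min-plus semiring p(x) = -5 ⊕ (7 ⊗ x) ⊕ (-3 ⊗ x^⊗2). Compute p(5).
p(5) = -5

A tropical monomial a ⊗ x^⊗i evaluates to a + i · x. Evaluating each term at x = 5:
  Term 0 contributes -5 + 0 · 5 = -5
  Term 1 contributes 7 + 1 · 5 = 12
  Term 2 contributes -3 + 2 · 5 = 7
p(5) = ⊕ of these = min[-5, 12, 7] = -5.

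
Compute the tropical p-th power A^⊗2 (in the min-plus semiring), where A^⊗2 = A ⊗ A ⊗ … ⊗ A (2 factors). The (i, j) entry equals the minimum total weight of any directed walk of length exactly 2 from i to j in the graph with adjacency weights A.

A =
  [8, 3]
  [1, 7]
A^⊗2 =
  [4, 10]
  [8, 4]

Each entry (A^⊗2)_ij equals the minimum over all length-2 walks i = v_0 → v_1 → … → v_2 = j of Σ_t A[v_t][v_{t+1}]. For example, for (i, j) = (0, 1) we minimise over 2 possible intermediate vertex sequences; the minimum is 10, attained along the walk 0 → 1 → 1.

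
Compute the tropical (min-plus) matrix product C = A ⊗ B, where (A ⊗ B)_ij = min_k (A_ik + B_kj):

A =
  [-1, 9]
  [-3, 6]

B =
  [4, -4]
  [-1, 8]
A ⊗ B =
  [3, -5]
  [1, -7]

Apply the min-plus product entry-by-entry:
  C[0][0] = min over k of (A[0][0] + B[0][0] = -1 + 4 = 3, A[0][1] + B[1][0] = 9 + -1 = 8) = 3 (attained at k = 0)
  C[0][1] = min over k of (A[0][0] + B[0][1] = -1 + -4 = -5, A[0][1] + B[1][1] = 9 + 8 = 17) = -5 (attained at k = 0)
  C[1][0] = min over k of (A[1][0] + B[0][0] = -3 + 4 = 1, A[1][1] + B[1][0] = 6 + -1 = 5) = 1 (attained at k = 0)
  C[1][1] = min over k of (A[1][0] + B[0][1] = -3 + -4 = -7, A[1][1] + B[1][1] = 6 + 8 = 14) = -7 (attained at k = 0)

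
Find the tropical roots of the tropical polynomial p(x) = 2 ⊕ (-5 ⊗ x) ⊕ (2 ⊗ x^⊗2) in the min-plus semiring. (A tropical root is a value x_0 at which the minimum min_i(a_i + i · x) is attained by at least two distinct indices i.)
Roots: {-7, 7}

Each tropical root is a break point of the lower envelope of the lines y = a_i + i · x (there are 3 lines, with slopes 0, 1, ..., 2). Only the lines that attain the minimum somewhere contribute to roots; other lines are dominated. Here the surviving (envelope) indices are i = 2, i = 1, i = 0.
Intersections between consecutive envelope lines give the roots: for adjacent envelope indices i < j the intersection is x = (a_i − a_j) / (j − i). Reading off the sorted break points: {-7, 7}.
Verification: at each break x_0, at least two indices attain the minimum of min_i(a_i + i · x_0).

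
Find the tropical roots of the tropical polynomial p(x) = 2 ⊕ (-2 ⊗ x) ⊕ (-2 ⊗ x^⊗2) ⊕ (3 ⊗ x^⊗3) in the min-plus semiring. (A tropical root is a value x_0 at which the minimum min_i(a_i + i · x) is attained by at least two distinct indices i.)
Roots: {-5, 0, 4}

Each tropical root is a break point of the lower envelope of the lines y = a_i + i · x (there are 4 lines, with slopes 0, 1, ..., 3). Only the lines that attain the minimum somewhere contribute to roots; other lines are dominated. Here the surviving (envelope) indices are i = 3, i = 2, i = 1, i = 0.
Intersections between consecutive envelope lines give the roots: for adjacent envelope indices i < j the intersection is x = (a_i − a_j) / (j − i). Reading off the sorted break points: {-5, 0, 4}.
Verification: at each break x_0, at least two indices attain the minimum of min_i(a_i + i · x_0).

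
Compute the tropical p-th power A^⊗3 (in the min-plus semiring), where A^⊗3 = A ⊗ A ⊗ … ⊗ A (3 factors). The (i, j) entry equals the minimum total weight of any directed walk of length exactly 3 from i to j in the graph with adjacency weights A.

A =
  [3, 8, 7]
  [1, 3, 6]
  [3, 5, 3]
A^⊗3 =
  [9, 14, 13]
  [7, 9, 11]
  [9, 11, 9]

Each entry (A^⊗3)_ij equals the minimum over all length-3 walks i = v_0 → v_1 → … → v_3 = j of Σ_t A[v_t][v_{t+1}]. For example, for (i, j) = (0, 2) we minimise over 9 possible intermediate vertex sequences; the minimum is 13, attained along the walk 0 → 0 → 0 → 2.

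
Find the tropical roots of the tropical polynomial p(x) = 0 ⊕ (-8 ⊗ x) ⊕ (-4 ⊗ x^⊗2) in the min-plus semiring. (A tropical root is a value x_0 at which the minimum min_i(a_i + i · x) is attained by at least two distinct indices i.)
Roots: {-4, 8}

Each tropical root is a break point of the lower envelope of the lines y = a_i + i · x (there are 3 lines, with slopes 0, 1, ..., 2). Only the lines that attain the minimum somewhere contribute to roots; other lines are dominated. Here the surviving (envelope) indices are i = 2, i = 1, i = 0.
Intersections between consecutive envelope lines give the roots: for adjacent envelope indices i < j the intersection is x = (a_i − a_j) / (j − i). Reading off the sorted break points: {-4, 8}.
Verification: at each break x_0, at least two indices attain the minimum of min_i(a_i + i · x_0).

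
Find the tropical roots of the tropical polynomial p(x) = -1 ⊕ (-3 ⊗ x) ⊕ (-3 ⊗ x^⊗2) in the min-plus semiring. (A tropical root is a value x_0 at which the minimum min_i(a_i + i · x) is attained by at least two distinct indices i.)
Roots: {0, 2}

Each tropical root is a break point of the lower envelope of the lines y = a_i + i · x (there are 3 lines, with slopes 0, 1, ..., 2). Only the lines that attain the minimum somewhere contribute to roots; other lines are dominated. Here the surviving (envelope) indices are i = 2, i = 1, i = 0.
Intersections between consecutive envelope lines give the roots: for adjacent envelope indices i < j the intersection is x = (a_i − a_j) / (j − i). Reading off the sorted break points: {0, 2}.
Verification: at each break x_0, at least two indices attain the minimum of min_i(a_i + i · x_0).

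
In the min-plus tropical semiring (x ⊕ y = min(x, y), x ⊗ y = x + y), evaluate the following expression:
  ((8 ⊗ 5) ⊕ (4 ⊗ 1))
((8 ⊗ 5) ⊕ (4 ⊗ 1)) = 5

Expand innermost to outermost. Recall ⊕ takes the minimum of its arguments and ⊗ takes their sum. Working out the expression ((8 ⊗ 5) ⊕ (4 ⊗ 1)) gives 5.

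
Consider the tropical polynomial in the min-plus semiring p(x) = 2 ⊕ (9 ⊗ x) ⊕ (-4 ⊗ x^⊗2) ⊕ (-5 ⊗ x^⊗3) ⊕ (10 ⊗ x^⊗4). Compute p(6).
p(6) = 2

A tropical monomial a ⊗ x^⊗i evaluates to a + i · x. Evaluating each term at x = 6:
  Term 0 contributes 2 + 0 · 6 = 2
  Term 1 contributes 9 + 1 · 6 = 15
  Term 2 contributes -4 + 2 · 6 = 8
  Term 3 contributes -5 + 3 · 6 = 13
  Term 4 contributes 10 + 4 · 6 = 34
p(6) = ⊕ of these = min[2, 15, 8, 13, 34] = 2.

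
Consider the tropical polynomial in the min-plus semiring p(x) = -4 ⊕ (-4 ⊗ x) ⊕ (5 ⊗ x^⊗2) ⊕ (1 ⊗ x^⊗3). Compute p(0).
p(0) = -4

A tropical monomial a ⊗ x^⊗i evaluates to a + i · x. Evaluating each term at x = 0:
  Term 0 contributes -4 + 0 · 0 = -4
  Term 1 contributes -4 + 1 · 0 = -4
  Term 2 contributes 5 + 2 · 0 = 5
  Term 3 contributes 1 + 3 · 0 = 1
p(0) = ⊕ of these = min[-4, -4, 5, 1] = -4.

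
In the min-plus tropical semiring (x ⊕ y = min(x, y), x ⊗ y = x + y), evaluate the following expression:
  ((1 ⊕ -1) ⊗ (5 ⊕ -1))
((1 ⊕ -1) ⊗ (5 ⊕ -1)) = -2

Expand innermost to outermost. Recall ⊕ takes the minimum of its arguments and ⊗ takes their sum. Working out the expression ((1 ⊕ -1) ⊗ (5 ⊕ -1)) gives -2.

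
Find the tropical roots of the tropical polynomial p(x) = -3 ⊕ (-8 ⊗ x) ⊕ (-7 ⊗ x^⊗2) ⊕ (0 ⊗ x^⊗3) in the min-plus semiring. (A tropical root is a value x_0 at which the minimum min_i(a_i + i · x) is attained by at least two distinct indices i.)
Roots: {-7, -1, 5}

Each tropical root is a break point of the lower envelope of the lines y = a_i + i · x (there are 4 lines, with slopes 0, 1, ..., 3). Only the lines that attain the minimum somewhere contribute to roots; other lines are dominated. Here the surviving (envelope) indices are i = 3, i = 2, i = 1, i = 0.
Intersections between consecutive envelope lines give the roots: for adjacent envelope indices i < j the intersection is x = (a_i − a_j) / (j − i). Reading off the sorted break points: {-7, -1, 5}.
Verification: at each break x_0, at least two indices attain the minimum of min_i(a_i + i · x_0).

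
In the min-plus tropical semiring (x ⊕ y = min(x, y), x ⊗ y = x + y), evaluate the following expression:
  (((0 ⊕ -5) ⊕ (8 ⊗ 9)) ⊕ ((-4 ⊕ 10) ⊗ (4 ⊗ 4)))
(((0 ⊕ -5) ⊕ (8 ⊗ 9)) ⊕ ((-4 ⊕ 10) ⊗ (4 ⊗ 4))) = -5

Expand innermost to outermost. Recall ⊕ takes the minimum of its arguments and ⊗ takes their sum. Working out the expression (((0 ⊕ -5) ⊕ (8 ⊗ 9)) ⊕ ((-4 ⊕ 10) ⊗ (4 ⊗ 4))) gives -5.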